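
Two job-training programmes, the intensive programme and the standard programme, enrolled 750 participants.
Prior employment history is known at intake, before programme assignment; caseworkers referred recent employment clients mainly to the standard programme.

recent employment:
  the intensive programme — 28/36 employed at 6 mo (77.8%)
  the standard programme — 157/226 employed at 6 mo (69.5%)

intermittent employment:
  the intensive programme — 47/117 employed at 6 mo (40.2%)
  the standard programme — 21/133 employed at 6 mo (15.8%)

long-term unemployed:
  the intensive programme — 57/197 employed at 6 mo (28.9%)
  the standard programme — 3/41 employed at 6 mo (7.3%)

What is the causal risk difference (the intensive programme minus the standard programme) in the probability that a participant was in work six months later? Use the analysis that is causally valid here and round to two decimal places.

Since prior employment history is a pre-existing factor (not a product of the programme) and it affects the outcome on its own, it is a confounder. The stratified rates, not the pooled rate, identify the causal effect.
Adjusting over the population distribution of prior employment history: 0.349·(0.778−0.695) + 0.333·(0.402−0.158) + 0.317·(0.289−0.073) = +0.179.

+0.18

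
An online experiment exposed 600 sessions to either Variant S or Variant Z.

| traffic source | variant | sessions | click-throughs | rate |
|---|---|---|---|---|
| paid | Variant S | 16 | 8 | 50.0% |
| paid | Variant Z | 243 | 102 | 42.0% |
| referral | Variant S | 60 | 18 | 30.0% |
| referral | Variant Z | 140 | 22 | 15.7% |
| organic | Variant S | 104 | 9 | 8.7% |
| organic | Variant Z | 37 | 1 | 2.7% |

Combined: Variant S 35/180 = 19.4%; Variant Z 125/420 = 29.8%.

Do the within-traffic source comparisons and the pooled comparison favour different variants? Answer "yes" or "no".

yes

Within each traffic source level (paid 50.0% vs 42.0%; referral 30.0% vs 15.7%; organic 8.7% vs 2.7%), Variant S has the higher rate every time. Pooled: 19.4% vs 29.8% — Variant Z has the higher rate overall. The two comparisons disagree.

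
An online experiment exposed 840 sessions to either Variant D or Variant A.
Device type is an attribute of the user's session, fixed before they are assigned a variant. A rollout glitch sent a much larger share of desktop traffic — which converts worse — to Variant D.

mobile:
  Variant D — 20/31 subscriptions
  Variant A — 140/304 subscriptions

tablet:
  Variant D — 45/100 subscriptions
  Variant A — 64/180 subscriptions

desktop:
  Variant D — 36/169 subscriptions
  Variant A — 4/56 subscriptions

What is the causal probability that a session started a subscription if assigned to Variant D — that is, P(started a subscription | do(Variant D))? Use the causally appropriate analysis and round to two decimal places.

The stratified and pooled comparisons disagree (Variant D wins within each device type; Variant A wins overall), so the answer turns on the causal role of device type.
Nothing the variant does changes device type; the imbalance is an allocation artefact. With device type also predicting the outcome, the pooled figure is confounded, and the within-stratum comparison is the causal one.
Standardising Variant D to the population device type mix: 0.399·20/31 + 0.333·45/100 + 0.268·36/169 = 0.464.

0.46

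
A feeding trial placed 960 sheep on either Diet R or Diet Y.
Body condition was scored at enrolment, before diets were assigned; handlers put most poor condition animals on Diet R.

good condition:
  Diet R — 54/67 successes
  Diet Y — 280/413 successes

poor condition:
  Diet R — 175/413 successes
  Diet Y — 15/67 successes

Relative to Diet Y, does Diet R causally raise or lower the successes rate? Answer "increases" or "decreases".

Since starting body condition is a pre-existing factor (not a product of the diet) and it affects the outcome on its own, it is a confounder. The stratified rates, not the pooled rate, identify the causal effect.
Within each level — good condition: 80.6% vs 67.8%; poor condition: 42.4% vs 22.4% — Diet R is higher every time.

increases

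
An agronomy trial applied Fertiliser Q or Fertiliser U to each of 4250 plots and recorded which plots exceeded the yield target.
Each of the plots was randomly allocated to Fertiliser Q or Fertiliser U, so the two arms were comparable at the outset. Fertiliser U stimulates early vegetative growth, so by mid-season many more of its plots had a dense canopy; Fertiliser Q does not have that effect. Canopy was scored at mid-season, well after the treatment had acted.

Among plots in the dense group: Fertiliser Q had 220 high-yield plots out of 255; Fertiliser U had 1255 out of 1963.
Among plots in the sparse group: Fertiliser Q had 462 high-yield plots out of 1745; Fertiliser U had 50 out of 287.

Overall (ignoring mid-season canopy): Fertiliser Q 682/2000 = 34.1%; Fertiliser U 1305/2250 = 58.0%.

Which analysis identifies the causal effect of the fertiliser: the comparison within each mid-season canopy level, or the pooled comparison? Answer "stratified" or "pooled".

The stratified and pooled comparisons disagree (Fertiliser Q wins within each mid-season canopy; Fertiliser U wins overall), so the answer turns on the causal role of mid-season canopy.
Because the fertiliser influences mid-season canopy, mid-season canopy is a post-treatment mediator, not a confounder. Stratifying on it would bias the estimate; the causal effect is the crude pooled difference.
Pooled: Fertiliser Q 34.1% vs Fertiliser U 58.0%; Fertiliser U is higher overall.

pooled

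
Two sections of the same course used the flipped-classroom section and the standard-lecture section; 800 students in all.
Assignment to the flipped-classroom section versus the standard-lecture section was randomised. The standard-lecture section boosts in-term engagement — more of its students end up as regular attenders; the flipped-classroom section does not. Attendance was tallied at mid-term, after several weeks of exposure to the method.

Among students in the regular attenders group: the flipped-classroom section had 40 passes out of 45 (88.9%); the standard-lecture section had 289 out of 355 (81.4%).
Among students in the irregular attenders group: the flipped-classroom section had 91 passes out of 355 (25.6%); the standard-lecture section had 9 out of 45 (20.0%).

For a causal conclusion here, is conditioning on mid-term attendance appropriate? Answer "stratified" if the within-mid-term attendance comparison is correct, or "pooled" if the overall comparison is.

pooled

Because the teaching method influences mid-term attendance, mid-term attendance is a post-treatment mediator, not a confounder. Stratifying on it would bias the estimate; the causal effect is the crude pooled difference.
Pooled: the flipped-classroom section 32.8% vs the standard-lecture section 74.5%; the standard-lecture section is higher overall.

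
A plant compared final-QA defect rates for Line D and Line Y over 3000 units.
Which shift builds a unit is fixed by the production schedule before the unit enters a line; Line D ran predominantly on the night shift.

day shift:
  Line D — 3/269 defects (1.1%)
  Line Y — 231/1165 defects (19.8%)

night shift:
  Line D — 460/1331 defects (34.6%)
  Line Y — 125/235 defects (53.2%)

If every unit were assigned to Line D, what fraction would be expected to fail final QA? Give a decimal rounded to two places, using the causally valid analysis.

0.19

The shift-specific comparison favours Line D throughout, but the pooled figures favour Line Y. The question is whether to condition on shift.
Here shift is a common cause — it drives both which line a case falls under and the outcome. The crude comparison mixes populations; the stratum-specific rates are the causally relevant ones.
Standardising Line D to the population shift mix: 0.478·3/269 + 0.522·460/1331 = 0.186.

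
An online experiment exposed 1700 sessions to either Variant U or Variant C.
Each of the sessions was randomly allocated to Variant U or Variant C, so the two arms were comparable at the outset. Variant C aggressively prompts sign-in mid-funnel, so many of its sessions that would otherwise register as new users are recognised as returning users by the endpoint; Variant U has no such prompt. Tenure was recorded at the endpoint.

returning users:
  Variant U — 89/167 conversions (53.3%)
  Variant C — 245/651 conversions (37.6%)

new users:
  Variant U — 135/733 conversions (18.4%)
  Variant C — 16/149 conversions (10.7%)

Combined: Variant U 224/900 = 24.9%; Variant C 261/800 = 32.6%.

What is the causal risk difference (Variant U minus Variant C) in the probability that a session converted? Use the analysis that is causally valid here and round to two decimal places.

-0.08

The distribution of user tenure is itself part of what the variant does — it is an intermediate outcome. Holding it fixed would remove that part of the effect; the total effect is the pooled difference.
The causal difference is the pooled difference: 0.249 − 0.326 = -0.077.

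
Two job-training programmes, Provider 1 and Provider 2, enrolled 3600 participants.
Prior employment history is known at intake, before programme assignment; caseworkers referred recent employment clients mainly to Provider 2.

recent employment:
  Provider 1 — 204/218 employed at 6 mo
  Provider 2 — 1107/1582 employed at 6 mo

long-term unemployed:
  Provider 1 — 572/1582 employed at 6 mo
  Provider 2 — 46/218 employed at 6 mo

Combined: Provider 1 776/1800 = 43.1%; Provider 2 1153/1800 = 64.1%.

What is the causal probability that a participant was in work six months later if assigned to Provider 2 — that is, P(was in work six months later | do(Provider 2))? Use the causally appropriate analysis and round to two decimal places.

The prior employment history-specific comparison favours Provider 1 throughout, but the pooled figures favour Provider 2. The question is whether to condition on prior employment history.
Since prior employment history is a pre-existing factor (not a product of the programme) and it affects the outcome on its own, it is a confounder. The stratified rates, not the pooled rate, identify the causal effect.
Standardising Provider 2 to the population prior employment history mix: 0.500·1107/1582 + 0.500·46/218 = 0.455.

0.46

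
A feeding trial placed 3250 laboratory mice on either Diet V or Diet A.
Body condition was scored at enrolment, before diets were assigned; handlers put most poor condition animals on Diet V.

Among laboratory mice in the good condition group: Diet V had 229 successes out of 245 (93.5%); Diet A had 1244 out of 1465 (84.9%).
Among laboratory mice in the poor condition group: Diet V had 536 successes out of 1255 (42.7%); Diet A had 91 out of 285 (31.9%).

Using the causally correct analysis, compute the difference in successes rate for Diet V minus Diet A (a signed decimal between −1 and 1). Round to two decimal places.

Diet V is higher inside every starting body condition stratum but Diet A is higher in aggregate. Whether to stratify depends on how starting body condition relates to the diet.
Starting body condition is set before the diet has any effect — it is not caused by the diet — and it independently drives the outcome. That makes it a confounder, so the causal comparison is within starting body condition levels.
Adjusting over the population distribution of starting body condition: 0.526·(0.935−0.849) + 0.474·(0.427−0.319) = +0.096.

+0.10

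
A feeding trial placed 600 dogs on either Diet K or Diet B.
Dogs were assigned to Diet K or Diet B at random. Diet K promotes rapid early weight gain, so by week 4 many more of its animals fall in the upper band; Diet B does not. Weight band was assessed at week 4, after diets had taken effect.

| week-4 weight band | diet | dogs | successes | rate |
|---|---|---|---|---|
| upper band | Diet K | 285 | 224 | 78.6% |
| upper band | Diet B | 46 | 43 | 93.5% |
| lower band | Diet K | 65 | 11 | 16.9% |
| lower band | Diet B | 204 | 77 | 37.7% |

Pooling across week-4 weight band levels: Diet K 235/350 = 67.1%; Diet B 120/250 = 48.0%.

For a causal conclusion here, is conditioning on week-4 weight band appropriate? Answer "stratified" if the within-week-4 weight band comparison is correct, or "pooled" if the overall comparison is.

Diet B is higher inside every week-4 weight band stratum but Diet K is higher in aggregate. Whether to stratify depends on how week-4 weight band relates to the diet.
Week-4 weight band here is a post-treatment variable shaped by the diet; conditioning on it would introduce bias rather than remove it. The overall comparison is the causal one.
Pooled: Diet K 67.1% vs Diet B 48.0%; Diet K is higher overall.

pooled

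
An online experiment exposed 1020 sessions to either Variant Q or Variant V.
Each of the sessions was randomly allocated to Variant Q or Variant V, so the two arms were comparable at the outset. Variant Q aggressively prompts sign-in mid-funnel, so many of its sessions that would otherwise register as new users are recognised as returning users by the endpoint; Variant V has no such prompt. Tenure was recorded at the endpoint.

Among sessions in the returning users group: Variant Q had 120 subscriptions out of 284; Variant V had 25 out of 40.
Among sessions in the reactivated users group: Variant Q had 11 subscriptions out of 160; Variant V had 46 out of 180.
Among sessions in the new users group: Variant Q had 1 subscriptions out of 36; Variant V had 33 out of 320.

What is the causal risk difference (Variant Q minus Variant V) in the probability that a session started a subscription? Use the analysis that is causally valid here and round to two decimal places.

Because the variant influences user tenure, user tenure is a post-treatment mediator, not a confounder. Stratifying on it would bias the estimate; the causal effect is the crude pooled difference.
The causal difference is the pooled difference: 0.275 − 0.193 = +0.082.

+0.08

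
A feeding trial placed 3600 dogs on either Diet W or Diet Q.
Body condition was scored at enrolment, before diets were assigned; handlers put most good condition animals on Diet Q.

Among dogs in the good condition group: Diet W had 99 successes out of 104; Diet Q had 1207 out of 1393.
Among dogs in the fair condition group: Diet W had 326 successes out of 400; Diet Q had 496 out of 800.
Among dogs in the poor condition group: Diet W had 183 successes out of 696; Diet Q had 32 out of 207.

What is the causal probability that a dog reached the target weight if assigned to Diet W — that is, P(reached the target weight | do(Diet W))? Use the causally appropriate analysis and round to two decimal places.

The stratified and pooled comparisons disagree (Diet W wins within each starting body condition; Diet Q wins overall), so the answer turns on the causal role of starting body condition.
Here starting body condition is a common cause — it drives both which diet a case falls under and the outcome. The crude comparison mixes populations; the stratum-specific rates are the causally relevant ones.
Standardising Diet W to the population starting body condition mix: 0.416·99/104 + 0.333·326/400 + 0.251·183/696 = 0.733.

0.73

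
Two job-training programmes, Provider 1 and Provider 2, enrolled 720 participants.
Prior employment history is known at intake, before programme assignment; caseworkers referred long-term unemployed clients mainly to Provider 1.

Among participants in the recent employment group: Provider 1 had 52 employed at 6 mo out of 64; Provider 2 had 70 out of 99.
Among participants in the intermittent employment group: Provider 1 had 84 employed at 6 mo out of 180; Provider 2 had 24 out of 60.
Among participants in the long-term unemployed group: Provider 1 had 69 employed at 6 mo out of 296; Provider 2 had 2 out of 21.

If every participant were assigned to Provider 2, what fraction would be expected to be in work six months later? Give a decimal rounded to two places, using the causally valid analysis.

The stratified and pooled comparisons disagree (Provider 1 wins within each prior employment history; Provider 2 wins overall), so the answer turns on the causal role of prior employment history.
Prior employment history differs across programmes for reasons unrelated to any effect of the programme itself, and it separately predicts the outcome — a classic confounder. We must compare within prior employment history levels.
Standardising Provider 2 to the population prior employment history mix: 0.226·70/99 + 0.333·24/60 + 0.440·2/21 = 0.335.

0.34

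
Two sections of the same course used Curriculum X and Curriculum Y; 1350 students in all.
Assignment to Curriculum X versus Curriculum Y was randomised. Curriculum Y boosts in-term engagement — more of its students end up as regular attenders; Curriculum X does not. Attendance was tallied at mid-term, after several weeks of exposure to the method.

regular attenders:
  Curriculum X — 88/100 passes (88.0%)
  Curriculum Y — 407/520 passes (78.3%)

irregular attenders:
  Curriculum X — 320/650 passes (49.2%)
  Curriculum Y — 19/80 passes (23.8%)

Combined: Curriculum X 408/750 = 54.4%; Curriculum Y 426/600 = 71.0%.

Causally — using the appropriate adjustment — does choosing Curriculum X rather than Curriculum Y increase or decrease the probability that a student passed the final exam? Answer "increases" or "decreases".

decreases

The distribution of mid-term attendance is itself part of what the teaching method does — it is an intermediate outcome. Holding it fixed would remove that part of the effect; the total effect is the pooled difference.
Pooled: Curriculum X 54.4% vs Curriculum Y 71.0%; Curriculum Y is higher overall.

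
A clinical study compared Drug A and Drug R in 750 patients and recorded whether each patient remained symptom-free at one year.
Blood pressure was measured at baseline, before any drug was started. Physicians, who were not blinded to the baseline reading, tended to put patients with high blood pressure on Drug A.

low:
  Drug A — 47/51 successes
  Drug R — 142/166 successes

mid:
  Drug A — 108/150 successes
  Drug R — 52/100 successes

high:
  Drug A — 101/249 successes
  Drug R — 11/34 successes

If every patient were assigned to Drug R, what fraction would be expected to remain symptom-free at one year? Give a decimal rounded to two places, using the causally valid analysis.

Since blood pressure is a pre-existing factor (not a product of the drug) and it affects the outcome on its own, it is a confounder. The stratified rates, not the pooled rate, identify the causal effect.
Standardising Drug R to the population blood pressure mix: 0.289·142/166 + 0.333·52/100 + 0.377·11/34 = 0.543.

0.54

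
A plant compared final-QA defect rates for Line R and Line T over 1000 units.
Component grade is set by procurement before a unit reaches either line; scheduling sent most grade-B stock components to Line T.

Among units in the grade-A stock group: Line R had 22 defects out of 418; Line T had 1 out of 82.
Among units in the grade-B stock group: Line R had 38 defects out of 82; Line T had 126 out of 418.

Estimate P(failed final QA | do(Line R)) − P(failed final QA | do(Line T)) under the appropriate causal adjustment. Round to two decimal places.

The stratified and pooled comparisons disagree (Line T wins within each component grade; Line R wins overall), so the answer turns on the causal role of component grade.
Nothing the line does changes component grade; the imbalance is an allocation artefact. With component grade also predicting the outcome, the pooled figure is confounded, and the within-stratum comparison is the causal one.
Adjusting over the population distribution of component grade: 0.500·(0.053−0.012) + 0.500·(0.463−0.301) = +0.101.

+0.10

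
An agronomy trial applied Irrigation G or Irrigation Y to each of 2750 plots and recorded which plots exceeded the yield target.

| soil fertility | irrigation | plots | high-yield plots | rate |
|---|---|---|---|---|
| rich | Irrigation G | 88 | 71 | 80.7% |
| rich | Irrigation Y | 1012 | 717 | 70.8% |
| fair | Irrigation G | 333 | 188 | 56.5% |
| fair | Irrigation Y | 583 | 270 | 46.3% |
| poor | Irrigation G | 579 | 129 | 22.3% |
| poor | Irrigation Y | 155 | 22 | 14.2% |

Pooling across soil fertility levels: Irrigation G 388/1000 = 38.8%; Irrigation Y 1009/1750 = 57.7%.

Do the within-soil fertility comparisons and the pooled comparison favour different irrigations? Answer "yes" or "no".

yes

Within each soil fertility level (rich 80.7% vs 70.8%; fair 56.5% vs 46.3%; poor 22.3% vs 14.2%), Irrigation G has the higher rate every time. Pooled: 38.8% vs 57.7% — Irrigation Y has the higher rate overall. The two comparisons disagree.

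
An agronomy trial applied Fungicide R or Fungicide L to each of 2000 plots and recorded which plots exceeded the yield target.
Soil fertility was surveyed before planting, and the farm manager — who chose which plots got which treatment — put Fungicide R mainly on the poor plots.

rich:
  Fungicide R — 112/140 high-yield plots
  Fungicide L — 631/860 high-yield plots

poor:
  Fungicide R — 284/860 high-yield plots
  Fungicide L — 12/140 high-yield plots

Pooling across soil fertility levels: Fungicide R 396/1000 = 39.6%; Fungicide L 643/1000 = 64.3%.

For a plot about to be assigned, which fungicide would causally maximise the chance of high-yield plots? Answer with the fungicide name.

The stratified and pooled comparisons disagree (Fungicide R wins within each soil fertility; Fungicide L wins overall), so the answer turns on the causal role of soil fertility.
Soil fertility satisfies the back-door criterion: it is not a descendant of the fungicide, and it blocks the spurious path from fungicide to outcome. Adjusting for it (i.e., using the within-soil fertility rates) gives the causal effect.
Within each level — rich: 80.0% vs 73.4%; poor: 33.0% vs 8.6% — Fungicide R is higher every time.

Fungicide R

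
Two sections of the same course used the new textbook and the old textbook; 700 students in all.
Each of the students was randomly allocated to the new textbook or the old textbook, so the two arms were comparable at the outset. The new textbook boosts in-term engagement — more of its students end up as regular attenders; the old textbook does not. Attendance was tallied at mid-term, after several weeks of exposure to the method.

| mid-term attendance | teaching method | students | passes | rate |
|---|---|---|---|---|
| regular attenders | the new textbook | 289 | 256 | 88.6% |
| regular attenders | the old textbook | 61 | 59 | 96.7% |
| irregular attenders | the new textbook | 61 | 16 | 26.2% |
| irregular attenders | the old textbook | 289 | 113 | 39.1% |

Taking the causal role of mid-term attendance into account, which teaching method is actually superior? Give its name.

The distribution of mid-term attendance is itself part of what the teaching method does — it is an intermediate outcome. Holding it fixed would remove that part of the effect; the total effect is the pooled difference.
Pooled: the new textbook 77.7% vs the old textbook 49.1%; the new textbook is higher overall.

the new textbook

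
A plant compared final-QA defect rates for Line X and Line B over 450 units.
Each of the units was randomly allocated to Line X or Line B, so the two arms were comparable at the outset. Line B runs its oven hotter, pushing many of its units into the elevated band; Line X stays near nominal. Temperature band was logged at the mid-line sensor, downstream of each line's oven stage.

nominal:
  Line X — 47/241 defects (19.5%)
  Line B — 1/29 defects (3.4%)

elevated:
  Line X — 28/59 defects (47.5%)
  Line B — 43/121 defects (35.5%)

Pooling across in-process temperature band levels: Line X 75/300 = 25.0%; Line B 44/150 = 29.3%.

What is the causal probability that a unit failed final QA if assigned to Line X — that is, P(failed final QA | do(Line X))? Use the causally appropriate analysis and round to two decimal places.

The stratified and pooled comparisons disagree (Line B wins within each in-process temperature band; Line X wins overall), so the answer turns on the causal role of in-process temperature band.
In-process temperature band is downstream of the line. One should not condition on a consequence of treatment, so the overall rates are the right comparison.
So P(outcome | do(Line X)) is just the pooled rate for Line X: 75/300 = 0.250.

0.25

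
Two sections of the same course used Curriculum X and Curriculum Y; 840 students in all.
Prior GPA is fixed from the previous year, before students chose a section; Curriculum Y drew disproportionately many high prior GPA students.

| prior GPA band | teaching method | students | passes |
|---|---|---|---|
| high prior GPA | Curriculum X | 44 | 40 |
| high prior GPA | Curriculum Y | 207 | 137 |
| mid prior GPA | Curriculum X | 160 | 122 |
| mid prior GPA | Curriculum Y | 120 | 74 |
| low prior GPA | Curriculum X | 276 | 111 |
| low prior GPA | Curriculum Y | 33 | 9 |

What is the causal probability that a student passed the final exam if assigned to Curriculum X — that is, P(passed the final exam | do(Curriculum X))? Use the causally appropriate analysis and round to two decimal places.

Curriculum X is higher inside every prior GPA band stratum but Curriculum Y is higher in aggregate. Whether to stratify depends on how prior GPA band relates to the teaching method.
Prior GPA band differs across teaching methods for reasons unrelated to any effect of the teaching method itself, and it separately predicts the outcome — a classic confounder. We must compare within prior GPA band levels.
Standardising Curriculum X to the population prior GPA band mix: 0.299·40/44 + 0.333·122/160 + 0.368·111/276 = 0.674.

0.67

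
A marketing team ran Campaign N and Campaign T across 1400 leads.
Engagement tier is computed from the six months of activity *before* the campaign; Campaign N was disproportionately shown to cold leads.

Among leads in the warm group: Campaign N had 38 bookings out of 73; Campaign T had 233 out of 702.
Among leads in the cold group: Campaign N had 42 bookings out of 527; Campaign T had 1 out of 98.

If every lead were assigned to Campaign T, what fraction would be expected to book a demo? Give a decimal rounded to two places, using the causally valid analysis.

0.19

Within every engagement tier level Campaign N has the higher rate, yet pooled Campaign T does — Simpson's reversal.
Nothing the campaign does changes engagement tier; the imbalance is an allocation artefact. With engagement tier also predicting the outcome, the pooled figure is confounded, and the within-stratum comparison is the causal one.
Standardising Campaign T to the population engagement tier mix: 0.554·233/702 + 0.446·1/98 = 0.188.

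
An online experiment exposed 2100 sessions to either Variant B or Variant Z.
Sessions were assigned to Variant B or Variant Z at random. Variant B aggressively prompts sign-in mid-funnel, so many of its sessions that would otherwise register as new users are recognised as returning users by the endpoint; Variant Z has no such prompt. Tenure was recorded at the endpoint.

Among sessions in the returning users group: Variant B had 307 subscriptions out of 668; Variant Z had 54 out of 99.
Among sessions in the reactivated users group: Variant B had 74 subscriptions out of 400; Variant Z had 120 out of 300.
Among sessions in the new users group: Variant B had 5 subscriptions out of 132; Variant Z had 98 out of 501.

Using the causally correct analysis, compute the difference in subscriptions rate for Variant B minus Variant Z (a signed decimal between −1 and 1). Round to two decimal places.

+0.02

User tenure is recorded after the variant and is itself shifted by it — it sits on the causal path from variant to outcome. Conditioning on a mediator would strip out part of the effect we want; the pooled comparison gives the total causal effect.
The causal difference is the pooled difference: 0.322 − 0.302 = +0.019.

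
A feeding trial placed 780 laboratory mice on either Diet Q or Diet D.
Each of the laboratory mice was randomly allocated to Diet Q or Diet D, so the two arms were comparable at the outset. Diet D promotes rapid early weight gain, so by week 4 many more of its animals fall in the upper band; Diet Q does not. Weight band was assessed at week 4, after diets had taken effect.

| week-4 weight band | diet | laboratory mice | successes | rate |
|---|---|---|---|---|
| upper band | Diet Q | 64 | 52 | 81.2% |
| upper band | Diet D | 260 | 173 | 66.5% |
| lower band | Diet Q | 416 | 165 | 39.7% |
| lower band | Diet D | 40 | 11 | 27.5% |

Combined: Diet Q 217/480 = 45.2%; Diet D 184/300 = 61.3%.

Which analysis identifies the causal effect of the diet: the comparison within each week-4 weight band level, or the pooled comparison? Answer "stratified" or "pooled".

pooled

Week-4 weight band is recorded after the diet and is itself shifted by it — it sits on the causal path from diet to outcome. Conditioning on a mediator would strip out part of the effect we want; the pooled comparison gives the total causal effect.
Pooled: Diet Q 45.2% vs Diet D 61.3%; Diet D is higher overall.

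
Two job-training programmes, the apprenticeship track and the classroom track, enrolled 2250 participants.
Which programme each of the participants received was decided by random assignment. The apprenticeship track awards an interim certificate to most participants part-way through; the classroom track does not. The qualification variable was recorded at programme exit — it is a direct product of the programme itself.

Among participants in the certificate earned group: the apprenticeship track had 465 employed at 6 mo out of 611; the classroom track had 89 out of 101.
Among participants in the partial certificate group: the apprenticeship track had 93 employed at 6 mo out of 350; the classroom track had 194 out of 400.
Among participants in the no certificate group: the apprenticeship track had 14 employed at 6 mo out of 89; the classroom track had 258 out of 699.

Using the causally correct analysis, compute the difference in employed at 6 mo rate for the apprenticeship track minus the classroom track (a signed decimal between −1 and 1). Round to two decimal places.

+0.09

The qualification attained during the programme-specific comparison favours the classroom track throughout, but the pooled figures favour the apprenticeship track. The question is whether to condition on qualification attained during the programme.
Stratifying would compare programmes among participants the programmes themselves sorted into qualification attained during the programme groups — a form of selection on an intermediate. The unconditioned pooled rates give the total causal effect.
The causal difference is the pooled difference: 0.545 − 0.451 = +0.094.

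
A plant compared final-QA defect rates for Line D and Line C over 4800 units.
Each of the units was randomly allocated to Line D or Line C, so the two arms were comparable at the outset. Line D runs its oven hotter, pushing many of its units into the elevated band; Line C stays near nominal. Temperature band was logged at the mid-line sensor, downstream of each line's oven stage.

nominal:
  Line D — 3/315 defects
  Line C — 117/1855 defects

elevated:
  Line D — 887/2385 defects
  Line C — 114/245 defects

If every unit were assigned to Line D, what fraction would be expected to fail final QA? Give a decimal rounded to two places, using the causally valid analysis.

Because the line influences in-process temperature band, in-process temperature band is a post-treatment mediator, not a confounder. Stratifying on it would bias the estimate; the causal effect is the crude pooled difference.
So P(outcome | do(Line D)) is just the pooled rate for Line D: 890/2700 = 0.330.

0.33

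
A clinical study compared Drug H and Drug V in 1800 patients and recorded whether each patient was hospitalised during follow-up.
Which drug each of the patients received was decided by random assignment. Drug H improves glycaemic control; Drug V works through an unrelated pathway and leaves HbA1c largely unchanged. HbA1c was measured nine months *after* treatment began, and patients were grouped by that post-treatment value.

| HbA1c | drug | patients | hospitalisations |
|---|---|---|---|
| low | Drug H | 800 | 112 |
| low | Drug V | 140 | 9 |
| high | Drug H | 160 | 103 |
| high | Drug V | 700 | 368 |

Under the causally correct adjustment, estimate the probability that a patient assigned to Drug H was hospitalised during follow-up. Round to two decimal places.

0.22

Drug V is lower inside every HbA1c stratum but Drug H is lower in aggregate. Whether to stratify depends on how HbA1c relates to the drug.
Because the drug influences HbA1c, HbA1c is a post-treatment mediator, not a confounder. Stratifying on it would bias the estimate; the causal effect is the crude pooled difference.
So P(outcome | do(Drug H)) is just the pooled rate for Drug H: 215/960 = 0.224.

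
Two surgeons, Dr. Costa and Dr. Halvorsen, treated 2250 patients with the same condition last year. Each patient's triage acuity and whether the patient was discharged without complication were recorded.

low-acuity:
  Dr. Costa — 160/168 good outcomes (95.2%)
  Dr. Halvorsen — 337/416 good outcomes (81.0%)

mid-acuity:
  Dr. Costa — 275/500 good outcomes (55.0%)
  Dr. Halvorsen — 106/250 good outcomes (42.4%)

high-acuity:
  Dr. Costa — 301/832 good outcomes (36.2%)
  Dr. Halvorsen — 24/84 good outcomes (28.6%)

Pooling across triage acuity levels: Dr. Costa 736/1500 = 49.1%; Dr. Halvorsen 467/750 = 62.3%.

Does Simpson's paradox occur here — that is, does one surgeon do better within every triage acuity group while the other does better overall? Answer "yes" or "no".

yes

Within each triage acuity level (low-acuity 95.2% vs 81.0%; mid-acuity 55.0% vs 42.4%; high-acuity 36.2% vs 28.6%), Dr. Costa has the higher rate every time. Pooled: 49.1% vs 62.3% — Dr. Halvorsen has the higher rate overall. The two comparisons disagree.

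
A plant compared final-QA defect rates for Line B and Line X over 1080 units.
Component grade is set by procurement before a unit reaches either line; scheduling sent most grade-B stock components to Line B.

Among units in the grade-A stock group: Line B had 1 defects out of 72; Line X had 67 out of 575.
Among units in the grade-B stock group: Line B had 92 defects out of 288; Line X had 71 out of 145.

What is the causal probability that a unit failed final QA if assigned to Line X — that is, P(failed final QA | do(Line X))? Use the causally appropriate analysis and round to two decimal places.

Within every component grade level Line B has the lower rate, yet pooled Line X does — Simpson's reversal.
Here component grade is a common cause — it drives both which line a case falls under and the outcome. The crude comparison mixes populations; the stratum-specific rates are the causally relevant ones.
Standardising Line X to the population component grade mix: 0.599·67/575 + 0.401·71/145 = 0.266.

0.27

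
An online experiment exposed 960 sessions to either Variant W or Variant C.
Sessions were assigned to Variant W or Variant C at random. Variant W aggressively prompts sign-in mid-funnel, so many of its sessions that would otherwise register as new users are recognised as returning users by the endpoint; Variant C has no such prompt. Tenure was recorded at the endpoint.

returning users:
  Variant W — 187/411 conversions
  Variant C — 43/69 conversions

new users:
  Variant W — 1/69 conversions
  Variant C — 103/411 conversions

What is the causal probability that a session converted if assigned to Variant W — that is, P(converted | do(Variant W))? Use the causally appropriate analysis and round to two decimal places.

0.39

User tenure lies on the pathway variant → user tenure → outcome, so adjusting for it blocks the indirect effect. For the total causal effect of variant, use the unadjusted pooled rates.
So P(outcome | do(Variant W)) is just the pooled rate for Variant W: 188/480 = 0.392.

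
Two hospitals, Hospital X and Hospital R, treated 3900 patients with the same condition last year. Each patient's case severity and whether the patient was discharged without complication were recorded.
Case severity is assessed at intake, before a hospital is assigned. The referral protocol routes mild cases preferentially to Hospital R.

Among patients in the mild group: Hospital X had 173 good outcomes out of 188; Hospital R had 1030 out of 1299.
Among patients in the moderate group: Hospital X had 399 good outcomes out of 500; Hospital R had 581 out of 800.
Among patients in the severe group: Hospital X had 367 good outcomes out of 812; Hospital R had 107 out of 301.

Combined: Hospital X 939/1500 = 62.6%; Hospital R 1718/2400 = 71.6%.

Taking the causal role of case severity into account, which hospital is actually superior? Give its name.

Nothing the hospital does changes case severity; the imbalance is an allocation artefact. With case severity also predicting the outcome, the pooled figure is confounded, and the within-stratum comparison is the causal one.
Within each level — mild: 92.0% vs 79.3%; moderate: 79.8% vs 72.6%; severe: 45.2% vs 35.5% — Hospital X is higher every time.

Hospital X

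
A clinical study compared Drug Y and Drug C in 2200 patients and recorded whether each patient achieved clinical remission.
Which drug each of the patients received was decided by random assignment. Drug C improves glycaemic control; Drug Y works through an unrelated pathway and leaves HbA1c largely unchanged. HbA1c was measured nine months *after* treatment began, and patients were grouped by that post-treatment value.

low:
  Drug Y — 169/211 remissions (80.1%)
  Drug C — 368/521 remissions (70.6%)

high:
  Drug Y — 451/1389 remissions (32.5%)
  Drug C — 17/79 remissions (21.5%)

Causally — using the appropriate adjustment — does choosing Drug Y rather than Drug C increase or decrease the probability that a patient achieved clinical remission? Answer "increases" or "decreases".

Within every HbA1c level Drug Y has the higher rate, yet pooled Drug C does — Simpson's reversal.
HbA1c is downstream of the drug. One should not condition on a consequence of treatment, so the overall rates are the right comparison.
Pooled: Drug Y 38.8% vs Drug C 64.2%; Drug C is higher overall.

decreases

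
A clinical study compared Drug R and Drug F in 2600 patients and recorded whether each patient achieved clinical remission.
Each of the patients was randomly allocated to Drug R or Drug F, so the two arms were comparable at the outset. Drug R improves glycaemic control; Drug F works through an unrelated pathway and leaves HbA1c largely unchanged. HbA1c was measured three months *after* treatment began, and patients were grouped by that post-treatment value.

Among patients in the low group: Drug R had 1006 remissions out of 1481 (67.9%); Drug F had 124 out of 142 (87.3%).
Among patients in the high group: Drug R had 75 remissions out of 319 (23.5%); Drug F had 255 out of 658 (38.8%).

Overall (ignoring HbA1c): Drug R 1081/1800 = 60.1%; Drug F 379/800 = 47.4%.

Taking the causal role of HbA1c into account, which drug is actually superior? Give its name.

The stratified and pooled comparisons disagree (Drug F wins within each HbA1c; Drug R wins overall), so the answer turns on the causal role of HbA1c.
The distribution of HbA1c is itself part of what the drug does — it is an intermediate outcome. Holding it fixed would remove that part of the effect; the total effect is the pooled difference.
Pooled: Drug R 60.1% vs Drug F 47.4%; Drug R is higher overall.

Drug R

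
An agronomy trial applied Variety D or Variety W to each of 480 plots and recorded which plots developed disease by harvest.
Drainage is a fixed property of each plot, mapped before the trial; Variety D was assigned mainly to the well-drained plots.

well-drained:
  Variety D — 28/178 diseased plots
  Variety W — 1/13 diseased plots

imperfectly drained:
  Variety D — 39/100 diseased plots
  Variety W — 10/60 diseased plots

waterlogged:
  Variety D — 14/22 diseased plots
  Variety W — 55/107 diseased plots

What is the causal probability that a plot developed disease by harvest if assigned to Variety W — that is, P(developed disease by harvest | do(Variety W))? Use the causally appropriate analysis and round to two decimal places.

The field drainage-specific comparison favours Variety W throughout, but the pooled figures favour Variety D. The question is whether to condition on field drainage.
Since field drainage is a pre-existing factor (not a product of the variety) and it affects the outcome on its own, it is a confounder. The stratified rates, not the pooled rate, identify the causal effect.
Standardising Variety W to the population field drainage mix: 0.398·1/13 + 0.333·10/60 + 0.269·55/107 = 0.224.

0.22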